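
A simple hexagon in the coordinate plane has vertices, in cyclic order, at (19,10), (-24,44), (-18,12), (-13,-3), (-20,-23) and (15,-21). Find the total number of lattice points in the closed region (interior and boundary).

By the shoelace formula, twice the signed area is |(19·44 − (-24)·10) + ((-24)·12 − (-18)·44) + ((-18)·(-3) − (-13)·12) + ((-13)·(-23) − (-20)·(-3)) + ((-20)·(-21) − 15·(-23)) + (15·10 − 19·(-21))| = 3343, so the area is 1671.5.
The number of boundary lattice points is Σ gcd(|Δx|,|Δy|) = gcd(43,34) + gcd(6,32) + gcd(5,15) + gcd(7,20) + gcd(35,2) + gcd(4,31) = 1+2+5+1+1+1 = 11.
Pick's theorem gives I = A − B/2 + 1 = 1671.5 − 11/2 + 1 = 1667, so the closed region contains I + B = 1667 + 11 = 1678 lattice points.

1678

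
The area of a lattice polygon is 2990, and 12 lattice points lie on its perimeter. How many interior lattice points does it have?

2985

Pick's theorem A = I + B/2 − 1 rearranges to I = A − B/2 + 1 = 2990 − 12/2 + 1 = 2985.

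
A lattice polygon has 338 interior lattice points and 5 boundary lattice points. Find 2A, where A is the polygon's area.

By Pick's theorem, A = I + B/2 − 1 = 338 + 5/2 − 1 = 679/2.
Hence 2A = 679.

679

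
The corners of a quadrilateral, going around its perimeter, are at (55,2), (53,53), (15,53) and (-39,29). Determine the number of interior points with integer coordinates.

2804

The shoelace formula gives twice the area as |(55·53 − 53·2) + (53·53 − 15·53) + (15·29 − (-39)·53) + ((-39)·2 − 55·29)| = 5652, so the area is 2826.
Along each edge there are gcd(|Δx|,|Δy|)+1 lattice points, so counting each shared vertex once the boundary has gcd(2,51) + gcd(38,0) + gcd(54,24) + gcd(94,27) = 1+38+6+1 = 46.
By Pick's theorem A = I + B/2 − 1, so I = 2826 − 46/2 + 1 = 2804.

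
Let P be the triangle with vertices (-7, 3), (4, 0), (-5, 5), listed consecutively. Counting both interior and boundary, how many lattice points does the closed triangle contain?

The shoelace formula gives twice the area as |((-7)·0 − 4·3) + (4·5 − (-5)·0) + ((-5)·3 − (-7)·5)| = 28, so the area is 14.
Along each edge there are gcd(|Δx|,|Δy|)+1 lattice points, so counting each shared vertex once the boundary has gcd(11,3) + gcd(9,5) + gcd(2,2) = 1+1+2 = 4.
Pick's theorem gives I = A − B/2 + 1 = 14 − 4/2 + 1 = 13, so the closed region contains I + B = 13 + 4 = 17 lattice points.

17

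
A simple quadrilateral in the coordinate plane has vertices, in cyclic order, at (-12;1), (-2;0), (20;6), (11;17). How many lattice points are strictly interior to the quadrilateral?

238

The shoelace formula gives twice the area as |[(-12)·0 − (-2)·1] + [(-2)·6 − 20·0] + [20·17 − 11·6] + [11·1 − (-12)·17]| = 479, so the area is 239.5.
Along each edge there are gcd(|Δx|,|Δy|)+1 lattice points, so counting each shared vertex once the boundary has gcd(10,1) + gcd(22,6) + gcd(9,11) + gcd(23,16) = 1+2+1+1 = 5.
Pick's theorem gives I = A − B/2 + 1 = 239.5 − 5/2 + 1 = 238.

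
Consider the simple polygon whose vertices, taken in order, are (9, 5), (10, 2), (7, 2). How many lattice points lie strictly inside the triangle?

3

By the shoelace formula, twice the signed area is |(9·2 − 10·5) + (10·2 − 7·2) + (7·5 − 9·2)| = 9, so the area is 4.5.
Along each edge there are gcd(|Δx|,|Δy|)+1 lattice points, so counting each shared vertex once the boundary has gcd(1,3) + gcd(3,0) + gcd(2,3) = 1+3+1 = 5.
By Pick's theorem A = I + B/2 − 1, so I = 4.5 − 5/2 + 1 = 3.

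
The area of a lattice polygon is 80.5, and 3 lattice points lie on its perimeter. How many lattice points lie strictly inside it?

80

Pick's theorem A = I + B/2 − 1 rearranges to I = A − B/2 + 1 = 80.5 − 3/2 + 1 = 80.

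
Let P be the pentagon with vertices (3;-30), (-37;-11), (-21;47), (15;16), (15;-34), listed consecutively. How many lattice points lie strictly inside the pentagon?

2598

By the shoelace formula, twice the signed area is |[3·(-11) − (-37)·(-30)] + [(-37)·47 − (-21)·(-11)] + [(-21)·16 − 15·47] + [15·(-34) − 15·16] + [15·(-30) − 3·(-34)]| = 5252, so the area is 2626.
The number of boundary lattice points is Σ gcd(|Δx|,|Δy|) = gcd(40,19) + gcd(16,58) + gcd(36,31) + gcd(0,50) + gcd(12,4) = 1+2+1+50+4 = 58.
Pick's theorem gives I = A − B/2 + 1 = 2626 − 58/2 + 1 = 2598.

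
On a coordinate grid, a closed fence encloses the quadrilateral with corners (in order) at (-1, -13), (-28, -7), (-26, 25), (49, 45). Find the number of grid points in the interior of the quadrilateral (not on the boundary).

2108

Using the shoelace formula, 2A = |((-1)·(-7) − (-28)·(-13)) + ((-28)·25 − (-26)·(-7)) + ((-26)·45 − 49·25) + (49·(-13) − (-1)·45)| = 4226, so the area is 2113.
Summing gcd(|Δx|,|Δy|) over the edges gives the boundary count: gcd(27,6) + gcd(2,32) + gcd(75,20) + gcd(50,58) = 3+2+5+2 = 12.
By Pick's theorem A = I + B/2 − 1, so I = 2113 − 12/2 + 1 = 2108.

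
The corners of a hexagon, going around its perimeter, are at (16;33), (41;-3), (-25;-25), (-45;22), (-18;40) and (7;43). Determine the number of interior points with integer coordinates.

Using the shoelace formula, 2A = |(16·(-3) − 41·33) + (41·(-25) − (-25)·(-3)) + ((-25)·22 − (-45)·(-25)) + ((-45)·40 − (-18)·22) + ((-18)·43 − 7·40) + (7·33 − 16·43)| = 7091, so the area is 3545.5.
Along each edge there are gcd(|Δx|,|Δy|)+1 lattice points, so counting each shared vertex once the boundary has gcd(25,36) + gcd(66,22) + gcd(20,47) + gcd(27,18) + gcd(25,3) + gcd(9,10) = 1+22+1+9+1+1 = 35.
Pick's theorem gives I = A − B/2 + 1 = 3545.5 − 35/2 + 1 = 3529.

3529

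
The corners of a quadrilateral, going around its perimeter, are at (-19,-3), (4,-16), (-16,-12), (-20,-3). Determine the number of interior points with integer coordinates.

86

Using the shoelace formula, 2A = |[(-19)·(-16) − 4·(-3)] + [4·(-12) − (-16)·(-16)] + [(-16)·(-3) − (-20)·(-12)] + [(-20)·(-3) − (-19)·(-3)]| = 177, so the area is 88.5.
Along each edge there are gcd(|Δx|,|Δy|)+1 lattice points, so counting each shared vertex once the boundary has gcd(23,13) + gcd(20,4) + gcd(4,9) + gcd(1,0) = 1+4+1+1 = 7.
By Pick's theorem A = I + B/2 − 1, so I = 88.5 − 7/2 + 1 = 86.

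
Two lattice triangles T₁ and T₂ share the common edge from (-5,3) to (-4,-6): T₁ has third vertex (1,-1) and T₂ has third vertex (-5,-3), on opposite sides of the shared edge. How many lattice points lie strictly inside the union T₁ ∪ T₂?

The union is the simple quadrilateral with vertices (-5,3), (1,-1), (-4,-6), (-5,-3) in order.
Using the shoelace formula, 2A = |[(-5)·(-1) − 1·3] + [1·(-6) − (-4)·(-1)] + [(-4)·(-3) − (-5)·(-6)] + [(-5)·3 − (-5)·(-3)]| = 56, so the area is 28.
The number of boundary lattice points is Σ gcd(|Δx|,|Δy|) = gcd(6,4) + gcd(5,5) + gcd(1,3) + gcd(0,6) = 2+5+1+6 = 14.
By Pick's theorem I = A − B/2 + 1 = 28 − 14/2 + 1 = 22.

22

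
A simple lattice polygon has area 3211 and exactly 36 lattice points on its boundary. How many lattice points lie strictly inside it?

3194

From Pick's theorem, I = A − B/2 + 1 = 3211 − 36/2 + 1 = 3194.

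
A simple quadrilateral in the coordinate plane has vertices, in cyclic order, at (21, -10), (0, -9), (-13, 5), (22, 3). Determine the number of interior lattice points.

By the shoelace formula, twice the signed area is |(21·(-9) − 0·(-10)) + (0·5 − (-13)·(-9)) + ((-13)·3 − 22·5) + (22·(-10) − 21·3)| = 738, so the area is 369.
Summing gcd(|Δx|,|Δy|) over the edges gives the boundary count: gcd(21,1) + gcd(13,14) + gcd(35,2) + gcd(1,13) = 1+1+1+1 = 4.
Pick's theorem gives I = A − B/2 + 1 = 369 − 4/2 + 1 = 368.

368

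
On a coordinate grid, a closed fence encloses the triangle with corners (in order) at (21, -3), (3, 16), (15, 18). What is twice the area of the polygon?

Using the shoelace formula, 2A = |(21·16 − 3·(-3)) + (3·18 − 15·16) + (15·(-3) − 21·18)| = 264, so the area is 132.

264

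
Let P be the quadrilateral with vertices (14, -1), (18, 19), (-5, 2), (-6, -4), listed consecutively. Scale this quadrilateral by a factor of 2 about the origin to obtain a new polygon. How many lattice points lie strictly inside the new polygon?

The shoelace formula gives twice the area as |(14·19 − 18·(-1)) + (18·2 − (-5)·19) + ((-5)·(-4) − (-6)·2) + ((-6)·(-1) − 14·(-4))| = 509, so the area is 509/2.
Along each edge there are gcd(|Δx|,|Δy|)+1 lattice points, so counting each shared vertex once the boundary has gcd(4,20) + gcd(23,17) + gcd(1,6) + gcd(20,3) = 4+1+1+1 = 7.
Scaling by 2 multiplies the area by 2² = 4 (so the new area is 1018) and multiplies the boundary lattice-point count by 2, giving 14.
By Pick's theorem, the interior count of the dilated polygon is 1018 − 14/2 + 1 = 1012.

1012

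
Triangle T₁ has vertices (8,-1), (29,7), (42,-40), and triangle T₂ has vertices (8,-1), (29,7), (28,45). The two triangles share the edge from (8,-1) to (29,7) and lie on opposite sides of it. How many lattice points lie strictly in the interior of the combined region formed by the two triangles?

The union is the simple quadrilateral with vertices (8,-1), (42,-40), (29,7), (28,45) in order.
Using the shoelace formula, 2A = |[8·(-40) − 42·(-1)] + [42·7 − 29·(-40)] + [29·45 − 28·7] + [28·(-1) − 8·45]| = 1897, so the area is 1897/2.
Summing gcd(|Δx|,|Δy|) over the edges gives the boundary count: gcd(34,39) + gcd(13,47) + gcd(1,38) + gcd(20,46) = 1+1+1+2 = 5.
By Pick's theorem I = A − B/2 + 1 = 1897/2 − 5/2 + 1 = 947.

947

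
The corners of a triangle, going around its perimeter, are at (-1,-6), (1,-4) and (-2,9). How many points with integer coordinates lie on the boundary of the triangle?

Along each edge there are gcd(|Δx|,|Δy|)+1 lattice points, so counting each shared vertex once the boundary has gcd(2,2) + gcd(3,13) + gcd(1,15) = 2+1+1 = 4.

4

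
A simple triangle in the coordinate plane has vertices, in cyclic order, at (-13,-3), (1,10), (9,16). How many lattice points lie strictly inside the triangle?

Using the shoelace formula, 2A = |((-13)·10 − 1·(-3)) + (1·16 − 9·10) + (9·(-3) − (-13)·16)| = 20, so the area is 10.
Along each edge there are gcd(|Δx|,|Δy|)+1 lattice points, so counting each shared vertex once the boundary has gcd(14,13) + gcd(8,6) + gcd(22,19) = 1+2+1 = 4.
Pick's theorem gives I = A − B/2 + 1 = 10 − 4/2 + 1 = 9.

9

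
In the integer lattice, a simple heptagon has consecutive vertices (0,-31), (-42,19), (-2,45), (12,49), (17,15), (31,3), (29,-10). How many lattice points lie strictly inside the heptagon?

By the shoelace formula, twice the signed area is |(0·19 − (-42)·(-31)) + ((-42)·45 − (-2)·19) + ((-2)·49 − 12·45) + (12·15 − 17·49) + (17·3 − 31·15) + (31·(-10) − 29·3) + (29·(-31) − 0·(-10))| = 6155, so the area is 3077.5.
The number of boundary lattice points is Σ gcd(|Δx|,|Δy|) = gcd(42,50) + gcd(40,26) + gcd(14,4) + gcd(5,34) + gcd(14,12) + gcd(2,13) + gcd(29,21) = 2+2+2+1+2+1+1 = 11.
Pick's theorem gives I = A − B/2 + 1 = 3077.5 − 11/2 + 1 = 3073.

3073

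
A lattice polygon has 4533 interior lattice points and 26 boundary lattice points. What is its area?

Pick's theorem states A = I + B/2 − 1, so A = 4533 + 26/2 − 1 = 4545.

4545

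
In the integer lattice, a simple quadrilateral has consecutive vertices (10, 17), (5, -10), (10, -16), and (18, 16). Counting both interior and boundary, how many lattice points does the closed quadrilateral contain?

221

The shoelace formula gives twice the area as |[10·(-10) − 5·17] + [5·(-16) − 10·(-10)] + [10·16 − 18·(-16)] + [18·17 − 10·16]| = 429, so the area is 429/2.
The number of boundary lattice points is Σ gcd(|Δx|,|Δy|) = gcd(5,27) + gcd(5,6) + gcd(8,32) + gcd(8,1) = 1+1+8+1 = 11.
Pick's theorem gives I = A − B/2 + 1 = 429/2 − 11/2 + 1 = 210, so the closed region contains I + B = 210 + 11 = 221 lattice points.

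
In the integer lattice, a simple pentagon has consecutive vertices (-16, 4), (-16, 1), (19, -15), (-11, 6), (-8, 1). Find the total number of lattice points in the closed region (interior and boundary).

125

The shoelace formula gives twice the area as |((-16)·1 − (-16)·4) + ((-16)·(-15) − 19·1) + (19·6 − (-11)·(-15)) + ((-11)·1 − (-8)·6) + ((-8)·4 − (-16)·1)| = 239, so the area is 119.5.
The number of boundary lattice points is Σ gcd(|Δx|,|Δy|) = gcd(0,3) + gcd(35,16) + gcd(30,21) + gcd(3,5) + gcd(8,3) = 3+1+3+1+1 = 9.
Pick's theorem gives I = A − B/2 + 1 = 119.5 − 9/2 + 1 = 116, so the closed region contains I + B = 116 + 9 = 125 lattice points.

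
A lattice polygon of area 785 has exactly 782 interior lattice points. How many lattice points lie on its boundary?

Pick's theorem gives A = I + B/2 − 1, so B = 2(A − I + 1) = 2(785 − 782 + 1) = 8.

8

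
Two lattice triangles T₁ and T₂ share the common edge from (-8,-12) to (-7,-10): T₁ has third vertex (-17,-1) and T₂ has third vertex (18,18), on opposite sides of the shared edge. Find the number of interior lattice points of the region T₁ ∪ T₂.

24

The union is the simple quadrilateral with vertices (-8,-12), (-17,-1), (-7,-10), (18,18) in order.
The shoelace formula gives twice the area as |[(-8)·(-1) − (-17)·(-12)] + [(-17)·(-10) − (-7)·(-1)] + [(-7)·18 − 18·(-10)] + [18·(-12) − (-8)·18]| = 51, so the area is 51/2.
Along each edge there are gcd(|Δx|,|Δy|)+1 lattice points, so counting each shared vertex once the boundary has gcd(9,11) + gcd(10,9) + gcd(25,28) + gcd(26,30) = 1+1+1+2 = 5.
By Pick's theorem I = A − B/2 + 1 = 51/2 − 5/2 + 1 = 24.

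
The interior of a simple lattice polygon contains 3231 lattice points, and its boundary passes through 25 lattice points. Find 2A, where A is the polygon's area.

6485

Pick's theorem states A = I + B/2 − 1, so A = 3231 + 25/2 − 1 = 6485/2.
Hence 2A = 6485.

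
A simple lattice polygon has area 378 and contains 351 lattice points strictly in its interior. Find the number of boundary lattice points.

56

Pick's theorem gives A = I + B/2 − 1, so B = 2(A − I + 1) = 2(378 − 351 + 1) = 56.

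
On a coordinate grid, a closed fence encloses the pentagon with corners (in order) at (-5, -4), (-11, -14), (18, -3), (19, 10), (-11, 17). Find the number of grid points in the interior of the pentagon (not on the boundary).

The shoelace formula gives twice the area as |[(-5)·(-14) − (-11)·(-4)] + [(-11)·(-3) − 18·(-14)] + [18·10 − 19·(-3)] + [19·17 − (-11)·10] + [(-11)·(-4) − (-5)·17]| = 1110, so the area is 555.
Along each edge there are gcd(|Δx|,|Δy|)+1 lattice points, so counting each shared vertex once the boundary has gcd(6,10) + gcd(29,11) + gcd(1,13) + gcd(30,7) + gcd(6,21) = 2+1+1+1+3 = 8.
By Pick's theorem A = I + B/2 − 1, so I = 555 − 8/2 + 1 = 552.

552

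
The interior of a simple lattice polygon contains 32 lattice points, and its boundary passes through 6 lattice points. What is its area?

Pick's theorem states A = I + B/2 − 1, so A = 32 + 6/2 − 1 = 34.

34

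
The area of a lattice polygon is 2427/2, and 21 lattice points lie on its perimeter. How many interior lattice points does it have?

From Pick's theorem, I = A − B/2 + 1 = 2427/2 − 21/2 + 1 = 1204.

1204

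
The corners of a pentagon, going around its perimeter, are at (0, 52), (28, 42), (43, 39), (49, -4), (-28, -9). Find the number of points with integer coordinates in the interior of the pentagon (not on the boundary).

3128

By the shoelace formula, twice the signed area is |[0·42 − 28·52] + [28·39 − 43·42] + [43·(-4) − 49·39] + [49·(-9) − (-28)·(-4)] + [(-28)·52 − 0·(-9)]| = 6262, so the area is 3131.
Along each edge there are gcd(|Δx|,|Δy|)+1 lattice points, so counting each shared vertex once the boundary has gcd(28,10) + gcd(15,3) + gcd(6,43) + gcd(77,5) + gcd(28,61) = 2+3+1+1+1 = 8.
Pick's theorem gives I = A − B/2 + 1 = 3131 − 8/2 + 1 = 3128.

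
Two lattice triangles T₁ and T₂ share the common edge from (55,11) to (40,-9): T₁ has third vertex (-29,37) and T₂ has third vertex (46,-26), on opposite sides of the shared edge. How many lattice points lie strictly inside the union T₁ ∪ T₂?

The union is the simple quadrilateral with vertices (55,11), (-29,37), (40,-9), (46,-26) in order.
The shoelace formula gives twice the area as |(55·37 − (-29)·11) + ((-29)·(-9) − 40·37) + (40·(-26) − 46·(-9)) + (46·11 − 55·(-26))| = 2445, so the area is 2445/2.
Summing gcd(|Δx|,|Δy|) over the edges gives the boundary count: gcd(84,26) + gcd(69,46) + gcd(6,17) + gcd(9,37) = 2+23+1+1 = 27.
By Pick's theorem I = A − B/2 + 1 = 2445/2 − 27/2 + 1 = 1210.

1210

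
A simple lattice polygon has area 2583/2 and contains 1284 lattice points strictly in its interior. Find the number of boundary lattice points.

Pick's theorem gives A = I + B/2 − 1, so B = 2(A − I + 1) = 2(2583/2 − 1284 + 1) = 17.

17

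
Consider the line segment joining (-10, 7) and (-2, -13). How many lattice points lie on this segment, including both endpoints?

5

The number of lattice points on a segment between lattice points is gcd(|Δx|,|Δy|) + 1 = gcd(8,20) + 1 = 4 + 1 = 5.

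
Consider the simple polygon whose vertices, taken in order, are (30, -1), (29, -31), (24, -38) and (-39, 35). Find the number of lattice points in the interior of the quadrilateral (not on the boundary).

1454

The shoelace formula gives twice the area as |[30·(-31) − 29·(-1)] + [29·(-38) − 24·(-31)] + [24·35 − (-39)·(-38)] + [(-39)·(-1) − 30·35]| = 2912, so the area is 1456.
Along each edge there are gcd(|Δx|,|Δy|)+1 lattice points, so counting each shared vertex once the boundary has gcd(1,30) + gcd(5,7) + gcd(63,73) + gcd(69,36) = 1+1+1+3 = 6.
Pick's theorem gives I = A − B/2 + 1 = 1456 − 6/2 + 1 = 1454.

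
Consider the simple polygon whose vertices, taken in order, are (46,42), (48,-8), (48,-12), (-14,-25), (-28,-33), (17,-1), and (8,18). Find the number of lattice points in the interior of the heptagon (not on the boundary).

By the shoelace formula, twice the signed area is |(46·(-8) − 48·42) + (48·(-12) − 48·(-8)) + (48·(-25) − (-14)·(-12)) + ((-14)·(-33) − (-28)·(-25)) + ((-28)·(-1) − 17·(-33)) + (17·18 − 8·(-1)) + (8·42 − 46·18)| = 3771, so the area is 1885.5.
Summing gcd(|Δx|,|Δy|) over the edges gives the boundary count: gcd(2,50) + gcd(0,4) + gcd(62,13) + gcd(14,8) + gcd(45,32) + gcd(9,19) + gcd(38,24) = 2+4+1+2+1+1+2 = 13.
Pick's theorem gives I = A − B/2 + 1 = 1885.5 − 13/2 + 1 = 1880.

1880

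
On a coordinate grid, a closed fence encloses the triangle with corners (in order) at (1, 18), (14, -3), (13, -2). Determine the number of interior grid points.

The shoelace formula gives twice the area as |[1·(-3) − 14·18] + [14·(-2) − 13·(-3)] + [13·18 − 1·(-2)]| = 8, so the area is 4.
Along each edge there are gcd(|Δx|,|Δy|)+1 lattice points, so counting each shared vertex once the boundary has gcd(13,21) + gcd(1,1) + gcd(12,20) = 1+1+4 = 6.
Pick's theorem gives I = A − B/2 + 1 = 4 − 6/2 + 1 = 2.

2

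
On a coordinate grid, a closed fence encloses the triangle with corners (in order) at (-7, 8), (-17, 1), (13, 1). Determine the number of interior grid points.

90

Using the shoelace formula, 2A = |((-7)·1 − (-17)·8) + ((-17)·1 − 13·1) + (13·8 − (-7)·1)| = 210, so the area is 105.
Summing gcd(|Δx|,|Δy|) over the edges gives the boundary count: gcd(10,7) + gcd(30,0) + gcd(20,7) = 1+30+1 = 32.
By Pick's theorem A = I + B/2 − 1, so I = 105 − 32/2 + 1 = 90.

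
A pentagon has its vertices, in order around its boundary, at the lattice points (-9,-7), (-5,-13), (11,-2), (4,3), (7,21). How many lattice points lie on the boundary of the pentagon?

The number of boundary lattice points is Σ gcd(|Δx|,|Δy|) = gcd(4,6) + gcd(16,11) + gcd(7,5) + gcd(3,18) + gcd(16,28) = 2+1+1+3+4 = 11.

11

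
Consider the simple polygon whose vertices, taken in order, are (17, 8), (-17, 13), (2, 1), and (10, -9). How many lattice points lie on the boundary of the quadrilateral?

The number of boundary lattice points is Σ gcd(|Δx|,|Δy|) = gcd(34,5) + gcd(19,12) + gcd(8,10) + gcd(7,17) = 1+1+2+1 = 5.

5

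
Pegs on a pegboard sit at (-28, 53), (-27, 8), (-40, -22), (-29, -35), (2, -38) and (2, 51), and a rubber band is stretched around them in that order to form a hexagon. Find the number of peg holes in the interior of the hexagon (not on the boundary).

2837

By the shoelace formula, twice the signed area is |[(-28)·8 − (-27)·53] + [(-27)·(-22) − (-40)·8] + [(-40)·(-35) − (-29)·(-22)] + [(-29)·(-38) − 2·(-35)] + [2·51 − 2·(-38)] + [2·53 − (-28)·51]| = 5767, so the area is 2883.5.
Along each edge there are gcd(|Δx|,|Δy|)+1 lattice points, so counting each shared vertex once the boundary has gcd(1,45) + gcd(13,30) + gcd(11,13) + gcd(31,3) + gcd(0,89) + gcd(30,2) = 1+1+1+1+89+2 = 95.
By Pick's theorem A = I + B/2 − 1, so I = 2883.5 − 95/2 + 1 = 2837.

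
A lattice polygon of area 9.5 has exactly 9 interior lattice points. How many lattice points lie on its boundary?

3

Pick's theorem gives A = I + B/2 − 1, so B = 2(A − I + 1) = 2(9.5 − 9 + 1) = 3.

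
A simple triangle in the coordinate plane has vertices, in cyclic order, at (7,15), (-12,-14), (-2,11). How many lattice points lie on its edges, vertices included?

7

Along each edge there are gcd(|Δx|,|Δy|)+1 lattice points, so counting each shared vertex once the boundary has gcd(19,29) + gcd(10,25) + gcd(9,4) = 1+5+1 = 7.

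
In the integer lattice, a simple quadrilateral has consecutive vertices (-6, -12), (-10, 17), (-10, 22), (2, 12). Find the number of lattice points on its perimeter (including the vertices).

Summing gcd(|Δx|,|Δy|) over the edges gives the boundary count: gcd(4,29) + gcd(0,5) + gcd(12,10) + gcd(8,24) = 1+5+2+8 = 16.

16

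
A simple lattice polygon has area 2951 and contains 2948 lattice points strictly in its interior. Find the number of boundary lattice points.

Pick's theorem gives A = I + B/2 − 1, so B = 2(A − I + 1) = 2(2951 − 2948 + 1) = 8.

8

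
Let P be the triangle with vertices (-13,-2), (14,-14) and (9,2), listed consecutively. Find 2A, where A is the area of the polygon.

372

Using the shoelace formula, 2A = |((-13)·(-14) − 14·(-2)) + (14·2 − 9·(-14)) + (9·(-2) − (-13)·2)| = 372, so the area is 186.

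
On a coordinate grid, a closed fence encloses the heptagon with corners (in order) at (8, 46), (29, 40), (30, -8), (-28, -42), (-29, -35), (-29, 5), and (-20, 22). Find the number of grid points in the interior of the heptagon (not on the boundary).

3456

The shoelace formula gives twice the area as |[8·40 − 29·46] + [29·(-8) − 30·40] + [30·(-42) − (-28)·(-8)] + [(-28)·(-35) − (-29)·(-42)] + [(-29)·5 − (-29)·(-35)] + [(-29)·22 − (-20)·5] + [(-20)·46 − 8·22]| = 6962, so the area is 3481.
Along each edge there are gcd(|Δx|,|Δy|)+1 lattice points, so counting each shared vertex once the boundary has gcd(21,6) + gcd(1,48) + gcd(58,34) + gcd(1,7) + gcd(0,40) + gcd(9,17) + gcd(28,24) = 3+1+2+1+40+1+4 = 52.
By Pick's theorem A = I + B/2 − 1, so I = 3481 − 52/2 + 1 = 3456.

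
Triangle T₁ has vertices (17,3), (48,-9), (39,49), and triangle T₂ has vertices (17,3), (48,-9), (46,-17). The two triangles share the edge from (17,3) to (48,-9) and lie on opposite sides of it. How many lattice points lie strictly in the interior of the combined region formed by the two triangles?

The union is the simple quadrilateral with vertices (17,3), (39,49), (48,-9), (46,-17) in order.
The shoelace formula gives twice the area as |[17·49 − 39·3] + [39·(-9) − 48·49] + [48·(-17) − 46·(-9)] + [46·3 − 17·(-17)]| = 1962, so the area is 981.
The number of boundary lattice points is Σ gcd(|Δx|,|Δy|) = gcd(22,46) + gcd(9,58) + gcd(2,8) + gcd(29,20) = 2+1+2+1 = 6.
By Pick's theorem I = A − B/2 + 1 = 981 − 6/2 + 1 = 979.

979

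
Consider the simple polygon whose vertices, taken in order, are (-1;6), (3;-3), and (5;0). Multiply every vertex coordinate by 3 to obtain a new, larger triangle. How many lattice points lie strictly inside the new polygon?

By the shoelace formula, twice the signed area is |((-1)·(-3) − 3·6) + (3·0 − 5·(-3)) + (5·6 − (-1)·0)| = 30, so the area is 15.
Summing gcd(|Δx|,|Δy|) over the edges gives the boundary count: gcd(4,9) + gcd(2,3) + gcd(6,6) = 1+1+6 = 8.
Scaling by 3 multiplies the area by 3² = 9 (so the new area is 135) and multiplies the boundary lattice-point count by 3, giving 24.
By Pick's theorem, the interior count of the dilated polygon is 135 − 24/2 + 1 = 124.

124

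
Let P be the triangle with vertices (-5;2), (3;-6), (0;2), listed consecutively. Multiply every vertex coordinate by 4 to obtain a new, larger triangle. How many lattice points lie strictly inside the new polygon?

293

By the shoelace formula, twice the signed area is |[(-5)·(-6) − 3·2] + [3·2 − 0·(-6)] + [0·2 − (-5)·2]| = 40, so the area is 20.
The number of boundary lattice points is Σ gcd(|Δx|,|Δy|) = gcd(8,8) + gcd(3,8) + gcd(5,0) = 8+1+5 = 14.
Scaling by 4 multiplies the area by 4² = 16 (so the new area is 320) and multiplies the boundary lattice-point count by 4, giving 56.
By Pick's theorem, the interior count of the dilated polygon is 320 − 56/2 + 1 = 293.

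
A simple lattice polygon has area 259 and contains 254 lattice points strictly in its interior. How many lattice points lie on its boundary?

Pick's theorem gives A = I + B/2 − 1, so B = 2(A − I + 1) = 2(259 − 254 + 1) = 12.

12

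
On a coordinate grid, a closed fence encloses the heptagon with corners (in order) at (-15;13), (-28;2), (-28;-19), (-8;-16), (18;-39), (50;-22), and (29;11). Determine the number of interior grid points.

The shoelace formula gives twice the area as |((-15)·2 − (-28)·13) + ((-28)·(-19) − (-28)·2) + ((-28)·(-16) − (-8)·(-19)) + ((-8)·(-39) − 18·(-16)) + (18·(-22) − 50·(-39)) + (50·11 − 29·(-22)) + (29·13 − (-15)·11)| = 5102, so the area is 2551.
Summing gcd(|Δx|,|Δy|) over the edges gives the boundary count: gcd(13,11) + gcd(0,21) + gcd(20,3) + gcd(26,23) + gcd(32,17) + gcd(21,33) + gcd(44,2) = 1+21+1+1+1+3+2 = 30.
By Pick's theorem A = I + B/2 − 1, so I = 2551 − 30/2 + 1 = 2537.

2537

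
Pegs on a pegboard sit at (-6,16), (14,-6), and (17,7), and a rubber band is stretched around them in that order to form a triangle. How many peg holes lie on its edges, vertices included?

4

The number of boundary lattice points is Σ gcd(|Δx|,|Δy|) = gcd(20,22) + gcd(3,13) + gcd(23,9) = 2+1+1 = 4.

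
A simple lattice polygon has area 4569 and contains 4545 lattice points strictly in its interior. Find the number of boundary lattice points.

50

Pick's theorem gives A = I + B/2 − 1, so B = 2(A − I + 1) = 2(4569 − 4545 + 1) = 50.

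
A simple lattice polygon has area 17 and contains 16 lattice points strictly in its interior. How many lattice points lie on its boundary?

4

Pick's theorem gives A = I + B/2 − 1, so B = 2(A − I + 1) = 2(17 − 16 + 1) = 4.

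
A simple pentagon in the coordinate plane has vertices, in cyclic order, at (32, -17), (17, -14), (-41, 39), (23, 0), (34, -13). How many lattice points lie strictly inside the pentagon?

The shoelace formula gives twice the area as |(32·(-14) − 17·(-17)) + (17·39 − (-41)·(-14)) + ((-41)·0 − 23·39) + (23·(-13) − 34·0) + (34·(-17) − 32·(-13))| = 1428, so the area is 714.
The number of boundary lattice points is Σ gcd(|Δx|,|Δy|) = gcd(15,3) + gcd(58,53) + gcd(64,39) + gcd(11,13) + gcd(2,4) = 3+1+1+1+2 = 8.
Pick's theorem gives I = A − B/2 + 1 = 714 − 8/2 + 1 = 711.

711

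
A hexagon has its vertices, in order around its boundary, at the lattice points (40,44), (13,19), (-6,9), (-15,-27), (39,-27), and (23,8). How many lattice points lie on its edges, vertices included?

Summing gcd(|Δx|,|Δy|) over the edges gives the boundary count: gcd(27,25) + gcd(19,10) + gcd(9,36) + gcd(54,0) + gcd(16,35) + gcd(17,36) = 1+1+9+54+1+1 = 67.

67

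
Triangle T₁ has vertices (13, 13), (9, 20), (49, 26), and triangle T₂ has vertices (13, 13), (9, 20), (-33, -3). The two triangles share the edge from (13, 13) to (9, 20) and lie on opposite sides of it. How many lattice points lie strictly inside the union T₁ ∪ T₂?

343

The union is the simple quadrilateral with vertices (13, 13), (49, 26), (9, 20), (-33, -3) in order.
The shoelace formula gives twice the area as |(13·26 − 49·13) + (49·20 − 9·26) + (9·(-3) − (-33)·20) + ((-33)·13 − 13·(-3))| = 690, so the area is 345.
Along each edge there are gcd(|Δx|,|Δy|)+1 lattice points, so counting each shared vertex once the boundary has gcd(36,13) + gcd(40,6) + gcd(42,23) + gcd(46,16) = 1+2+1+2 = 6.
By Pick's theorem I = A − B/2 + 1 = 345 − 6/2 + 1 = 343.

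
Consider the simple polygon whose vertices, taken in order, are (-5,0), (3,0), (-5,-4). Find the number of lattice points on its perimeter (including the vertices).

16

The number of boundary lattice points is Σ gcd(|Δx|,|Δy|) = gcd(8,0) + gcd(8,4) + gcd(0,4) = 8+4+4 = 16.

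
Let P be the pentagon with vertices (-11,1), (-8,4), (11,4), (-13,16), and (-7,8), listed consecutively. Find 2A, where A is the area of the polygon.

By the shoelace formula, twice the signed area is |((-11)·4 − (-8)·1) + ((-8)·4 − 11·4) + (11·16 − (-13)·4) + ((-13)·8 − (-7)·16) + ((-7)·1 − (-11)·8)| = 205, so the area is 205/2.

205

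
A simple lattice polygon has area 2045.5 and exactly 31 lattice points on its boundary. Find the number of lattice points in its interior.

Pick's theorem A = I + B/2 − 1 rearranges to I = A − B/2 + 1 = 2045.5 − 31/2 + 1 = 2031.

2031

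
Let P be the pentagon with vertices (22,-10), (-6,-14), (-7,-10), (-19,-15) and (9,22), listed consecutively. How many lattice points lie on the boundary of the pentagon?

8

The number of boundary lattice points is Σ gcd(|Δx|,|Δy|) = gcd(28,4) + gcd(1,4) + gcd(12,5) + gcd(28,37) + gcd(13,32) = 4+1+1+1+1 = 8.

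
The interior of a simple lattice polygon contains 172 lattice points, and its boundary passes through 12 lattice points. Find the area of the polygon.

177

By Pick's theorem, A = I + B/2 − 1 = 172 + 12/2 − 1 = 177.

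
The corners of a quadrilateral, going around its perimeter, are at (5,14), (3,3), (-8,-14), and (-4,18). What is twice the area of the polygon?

By the shoelace formula, twice the signed area is |[5·3 − 3·14] + [3·(-14) − (-8)·3] + [(-8)·18 − (-4)·(-14)] + [(-4)·14 − 5·18]| = 391, so the area is 391/2.

391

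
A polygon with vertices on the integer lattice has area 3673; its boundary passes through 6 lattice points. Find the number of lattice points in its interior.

3671

From Pick's theorem, I = A − B/2 + 1 = 3673 − 6/2 + 1 = 3671.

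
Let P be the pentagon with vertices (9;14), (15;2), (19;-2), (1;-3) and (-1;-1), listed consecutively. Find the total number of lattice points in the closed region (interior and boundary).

172

The shoelace formula gives twice the area as |[9·2 − 15·14] + [15·(-2) − 19·2] + [19·(-3) − 1·(-2)] + [1·(-1) − (-1)·(-3)] + [(-1)·14 − 9·(-1)]| = 324, so the area is 162.
The number of boundary lattice points is Σ gcd(|Δx|,|Δy|) = gcd(6,12) + gcd(4,4) + gcd(18,1) + gcd(2,2) + gcd(10,15) = 6+4+1+2+5 = 18.
Pick's theorem gives I = A − B/2 + 1 = 162 − 18/2 + 1 = 154, so the closed region contains I + B = 154 + 18 = 172 lattice points.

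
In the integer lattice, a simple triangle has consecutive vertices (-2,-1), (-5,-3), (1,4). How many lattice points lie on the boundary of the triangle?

3

Along each edge there are gcd(|Δx|,|Δy|)+1 lattice points, so counting each shared vertex once the boundary has gcd(3,2) + gcd(6,7) + gcd(3,5) = 1+1+1 = 3.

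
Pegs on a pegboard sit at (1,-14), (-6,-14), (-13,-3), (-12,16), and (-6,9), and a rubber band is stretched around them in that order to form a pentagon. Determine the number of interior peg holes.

217

By the shoelace formula, twice the signed area is |[1·(-14) − (-6)·(-14)] + [(-6)·(-3) − (-13)·(-14)] + [(-13)·16 − (-12)·(-3)] + [(-12)·9 − (-6)·16] + [(-6)·(-14) − 1·9]| = 443, so the area is 221.5.
The number of boundary lattice points is Σ gcd(|Δx|,|Δy|) = gcd(7,0) + gcd(7,11) + gcd(1,19) + gcd(6,7) + gcd(7,23) = 7+1+1+1+1 = 11.
Pick's theorem gives I = A − B/2 + 1 = 221.5 − 11/2 + 1 = 217.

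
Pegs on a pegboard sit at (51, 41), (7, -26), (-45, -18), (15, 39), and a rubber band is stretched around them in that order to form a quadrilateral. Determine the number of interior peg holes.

2880

Using the shoelace formula, 2A = |(51·(-26) − 7·41) + (7·(-18) − (-45)·(-26)) + ((-45)·39 − 15·(-18)) + (15·41 − 51·39)| = 5768, so the area is 2884.
Summing gcd(|Δx|,|Δy|) over the edges gives the boundary count: gcd(44,67) + gcd(52,8) + gcd(60,57) + gcd(36,2) = 1+4+3+2 = 10.
Pick's theorem gives I = A − B/2 + 1 = 2884 − 10/2 + 1 = 2880.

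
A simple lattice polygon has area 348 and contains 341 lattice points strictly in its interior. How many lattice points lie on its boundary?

16

Pick's theorem gives A = I + B/2 − 1, so B = 2(A − I + 1) = 2(348 − 341 + 1) = 16.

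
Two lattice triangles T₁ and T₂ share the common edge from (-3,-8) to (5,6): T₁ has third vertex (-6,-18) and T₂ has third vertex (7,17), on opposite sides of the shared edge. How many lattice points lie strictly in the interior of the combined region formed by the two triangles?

The union is the simple quadrilateral with vertices (-3,-8), (-6,-18), (5,6), (7,17) in order.
The shoelace formula gives twice the area as |((-3)·(-18) − (-6)·(-8)) + ((-6)·6 − 5·(-18)) + (5·17 − 7·6) + (7·(-8) − (-3)·17)| = 98, so the area is 49.
Summing gcd(|Δx|,|Δy|) over the edges gives the boundary count: gcd(3,10) + gcd(11,24) + gcd(2,11) + gcd(10,25) = 1+1+1+5 = 8.
By Pick's theorem I = A − B/2 + 1 = 49 − 8/2 + 1 = 46.

46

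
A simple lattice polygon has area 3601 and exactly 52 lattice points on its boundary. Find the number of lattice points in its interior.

From Pick's theorem, I = A − B/2 + 1 = 3601 − 52/2 + 1 = 3576.

3576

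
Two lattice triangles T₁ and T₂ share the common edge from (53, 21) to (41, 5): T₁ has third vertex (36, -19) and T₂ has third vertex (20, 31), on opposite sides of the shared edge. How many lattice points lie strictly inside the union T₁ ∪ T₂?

The union is the simple quadrilateral with vertices (53, 21), (36, -19), (41, 5), (20, 31) in order.
By the shoelace formula, twice the signed area is |(53·(-19) − 36·21) + (36·5 − 41·(-19)) + (41·31 − 20·5) + (20·21 − 53·31)| = 856, so the area is 428.
Summing gcd(|Δx|,|Δy|) over the edges gives the boundary count: gcd(17,40) + gcd(5,24) + gcd(21,26) + gcd(33,10) = 1+1+1+1 = 4.
By Pick's theorem I = A − B/2 + 1 = 428 − 4/2 + 1 = 427.

427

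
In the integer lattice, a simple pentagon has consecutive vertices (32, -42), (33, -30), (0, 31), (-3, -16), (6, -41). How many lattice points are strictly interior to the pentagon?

1409

Using the shoelace formula, 2A = |(32·(-30) − 33·(-42)) + (33·31 − 0·(-30)) + (0·(-16) − (-3)·31) + ((-3)·(-41) − 6·(-16)) + (6·(-42) − 32·(-41))| = 2821, so the area is 2821/2.
The number of boundary lattice points is Σ gcd(|Δx|,|Δy|) = gcd(1,12) + gcd(33,61) + gcd(3,47) + gcd(9,25) + gcd(26,1) = 1+1+1+1+1 = 5.
Pick's theorem gives I = A − B/2 + 1 = 2821/2 − 5/2 + 1 = 1409.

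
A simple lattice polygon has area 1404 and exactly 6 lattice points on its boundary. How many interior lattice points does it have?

From Pick's theorem, I = A − B/2 + 1 = 1404 − 6/2 + 1 = 1402.

1402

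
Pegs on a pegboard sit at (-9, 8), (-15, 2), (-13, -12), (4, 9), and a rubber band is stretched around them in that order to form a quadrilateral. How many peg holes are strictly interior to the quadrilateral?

172

By the shoelace formula, twice the signed area is |((-9)·2 − (-15)·8) + ((-15)·(-12) − (-13)·2) + ((-13)·9 − 4·(-12)) + (4·8 − (-9)·9)| = 352, so the area is 176.
Summing gcd(|Δx|,|Δy|) over the edges gives the boundary count: gcd(6,6) + gcd(2,14) + gcd(17,21) + gcd(13,1) = 6+2+1+1 = 10.
By Pick's theorem A = I + B/2 − 1, so I = 176 − 10/2 + 1 = 172.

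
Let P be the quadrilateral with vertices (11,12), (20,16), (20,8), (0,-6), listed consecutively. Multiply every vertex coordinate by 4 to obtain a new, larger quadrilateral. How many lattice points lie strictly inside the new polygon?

2201

The shoelace formula gives twice the area as |(11·16 − 20·12) + (20·8 − 20·16) + (20·(-6) − 0·8) + (0·12 − 11·(-6))| = 278, so the area is 139.
The number of boundary lattice points is Σ gcd(|Δx|,|Δy|) = gcd(9,4) + gcd(0,8) + gcd(20,14) + gcd(11,18) = 1+8+2+1 = 12.
Scaling by 4 multiplies the area by 4² = 16 (so the new area is 2224) and multiplies the boundary lattice-point count by 4, giving 48.
By Pick's theorem, the interior count of the dilated polygon is 2224 − 48/2 + 1 = 2201.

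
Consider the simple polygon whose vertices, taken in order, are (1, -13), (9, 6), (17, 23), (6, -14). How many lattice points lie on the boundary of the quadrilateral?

4

Along each edge there are gcd(|Δx|,|Δy|)+1 lattice points, so counting each shared vertex once the boundary has gcd(8,19) + gcd(8,17) + gcd(11,37) + gcd(5,1) = 1+1+1+1 = 4.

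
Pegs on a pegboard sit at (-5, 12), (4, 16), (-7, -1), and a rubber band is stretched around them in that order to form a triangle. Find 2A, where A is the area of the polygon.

Using the shoelace formula, 2A = |((-5)·16 − 4·12) + (4·(-1) − (-7)·16) + ((-7)·12 − (-5)·(-1))| = 109, so the area is 54.5.

109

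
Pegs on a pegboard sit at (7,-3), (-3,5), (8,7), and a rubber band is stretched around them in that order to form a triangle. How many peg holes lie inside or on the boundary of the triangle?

57

By the shoelace formula, twice the signed area is |[7·5 − (-3)·(-3)] + [(-3)·7 − 8·5] + [8·(-3) − 7·7]| = 108, so the area is 54.
Along each edge there are gcd(|Δx|,|Δy|)+1 lattice points, so counting each shared vertex once the boundary has gcd(10,8) + gcd(11,2) + gcd(1,10) = 2+1+1 = 4.
Pick's theorem gives I = A − B/2 + 1 = 54 − 4/2 + 1 = 53, so the closed region contains I + B = 53 + 4 = 57 lattice points.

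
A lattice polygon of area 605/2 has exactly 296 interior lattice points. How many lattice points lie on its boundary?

Pick's theorem gives A = I + B/2 − 1, so B = 2(A − I + 1) = 2(605/2 − 296 + 1) = 15.

15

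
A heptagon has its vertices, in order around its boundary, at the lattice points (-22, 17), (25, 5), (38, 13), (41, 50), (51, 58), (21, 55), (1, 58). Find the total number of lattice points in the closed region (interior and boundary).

2425

By the shoelace formula, twice the signed area is |[(-22)·5 − 25·17] + [25·13 − 38·5] + [38·50 − 41·13] + [41·58 − 51·50] + [51·55 − 21·58] + [21·58 − 1·55] + [1·17 − (-22)·58]| = 4838, so the area is 2419.
The number of boundary lattice points is Σ gcd(|Δx|,|Δy|) = gcd(47,12) + gcd(13,8) + gcd(3,37) + gcd(10,8) + gcd(30,3) + gcd(20,3) + gcd(23,41) = 1+1+1+2+3+1+1 = 10.
Pick's theorem gives I = A − B/2 + 1 = 2419 − 10/2 + 1 = 2415, so the closed region contains I + B = 2415 + 10 = 2425 lattice points.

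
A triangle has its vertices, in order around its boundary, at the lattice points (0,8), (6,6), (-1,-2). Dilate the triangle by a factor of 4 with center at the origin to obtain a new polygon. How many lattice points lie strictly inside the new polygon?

Using the shoelace formula, 2A = |(0·6 − 6·8) + (6·(-2) − (-1)·6) + ((-1)·8 − 0·(-2))| = 62, so the area is 31.
The number of boundary lattice points is Σ gcd(|Δx|,|Δy|) = gcd(6,2) + gcd(7,8) + gcd(1,10) = 2+1+1 = 4.
Scaling by 4 multiplies the area by 4² = 16 (so the new area is 496) and multiplies the boundary lattice-point count by 4, giving 16.
By Pick's theorem, the interior count of the dilated polygon is 496 − 16/2 + 1 = 489.

489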